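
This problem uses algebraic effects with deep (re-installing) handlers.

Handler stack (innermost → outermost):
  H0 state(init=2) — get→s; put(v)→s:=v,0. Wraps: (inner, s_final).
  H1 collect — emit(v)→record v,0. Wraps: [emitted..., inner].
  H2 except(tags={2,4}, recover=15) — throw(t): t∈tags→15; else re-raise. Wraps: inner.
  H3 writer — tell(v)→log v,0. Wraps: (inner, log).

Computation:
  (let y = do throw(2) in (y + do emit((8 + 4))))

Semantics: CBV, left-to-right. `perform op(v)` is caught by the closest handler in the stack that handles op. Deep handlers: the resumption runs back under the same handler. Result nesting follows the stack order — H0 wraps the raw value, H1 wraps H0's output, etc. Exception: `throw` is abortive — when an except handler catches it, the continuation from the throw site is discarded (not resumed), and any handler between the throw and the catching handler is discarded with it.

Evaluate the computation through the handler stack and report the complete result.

Answer: (15, ())

Working:
throw(2) @ H2 caught ⇒ 15
H3 returns (15, ())
= (15, ())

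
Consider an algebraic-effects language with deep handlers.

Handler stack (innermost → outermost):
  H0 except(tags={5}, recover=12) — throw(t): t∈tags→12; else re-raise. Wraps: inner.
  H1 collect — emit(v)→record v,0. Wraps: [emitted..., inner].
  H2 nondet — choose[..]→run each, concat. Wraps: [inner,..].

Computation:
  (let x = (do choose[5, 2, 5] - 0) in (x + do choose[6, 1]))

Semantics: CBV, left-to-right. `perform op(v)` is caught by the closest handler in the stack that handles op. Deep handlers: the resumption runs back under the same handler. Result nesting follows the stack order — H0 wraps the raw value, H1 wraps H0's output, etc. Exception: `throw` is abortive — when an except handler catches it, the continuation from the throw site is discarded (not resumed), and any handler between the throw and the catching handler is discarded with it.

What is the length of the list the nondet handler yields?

Working:
choose[5, 2, 5] @ H2
  branch[0] choose=5:
    choose[6, 1] @ H2
      branch[0] choose=6:
        H0 returns 11
        H1 returns [11]
        H2 returns [[11]]
      branch[1] choose=1:
        H0 returns 6
        H1 returns [6]
        H2 returns [[6]]
  branch[1] choose=2:
    choose[6, 1] @ H2
      branch[0] choose=6:
        H0 returns 8
        H1 returns [8]
        H2 returns [[8]]
      branch[1] choose=1:
        H0 returns 3
        H1 returns [3]
        H2 returns [[3]]
  branch[2] choose=5:
    choose[6, 1] @ H2
      branch[0] choose=6:
        H0 returns 11
        H1 returns [11]
        H2 returns [[11]]
      branch[1] choose=1:
        H0 returns 6
        H1 returns [6]
        H2 returns [[6]]
= [[11], [6], [8], [3], [11], [6]]

Answer: 6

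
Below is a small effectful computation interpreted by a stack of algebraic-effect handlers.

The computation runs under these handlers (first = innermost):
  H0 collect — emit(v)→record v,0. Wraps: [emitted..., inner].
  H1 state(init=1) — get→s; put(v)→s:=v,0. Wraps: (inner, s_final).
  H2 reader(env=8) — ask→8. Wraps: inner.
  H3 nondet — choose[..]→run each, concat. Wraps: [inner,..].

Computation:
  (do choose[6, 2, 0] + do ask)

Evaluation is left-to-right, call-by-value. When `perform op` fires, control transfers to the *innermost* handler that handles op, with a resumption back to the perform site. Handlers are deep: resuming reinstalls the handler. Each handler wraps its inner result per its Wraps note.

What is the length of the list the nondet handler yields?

Evaluation trace:
choose[6, 2, 0] @ H3
  branch[0] choose=6:
    ask @ H2 ⇒ 8
    H0 returns [14]
    H1 returns ([14], 1)
    H2 returns ([14], 1)
    H3 returns [([14], 1)]
  branch[1] choose=2:
    ask @ H2 ⇒ 8
    H0 returns [10]
    H1 returns ([10], 1)
    H2 returns ([10], 1)
    H3 returns [([10], 1)]
  branch[2] choose=0:
    ask @ H2 ⇒ 8
    H0 returns [8]
    H1 returns ([8], 1)
    H2 returns ([8], 1)
    H3 returns [([8], 1)]
= [([14], 1), ([10], 1), ([8], 1)]

Answer: 3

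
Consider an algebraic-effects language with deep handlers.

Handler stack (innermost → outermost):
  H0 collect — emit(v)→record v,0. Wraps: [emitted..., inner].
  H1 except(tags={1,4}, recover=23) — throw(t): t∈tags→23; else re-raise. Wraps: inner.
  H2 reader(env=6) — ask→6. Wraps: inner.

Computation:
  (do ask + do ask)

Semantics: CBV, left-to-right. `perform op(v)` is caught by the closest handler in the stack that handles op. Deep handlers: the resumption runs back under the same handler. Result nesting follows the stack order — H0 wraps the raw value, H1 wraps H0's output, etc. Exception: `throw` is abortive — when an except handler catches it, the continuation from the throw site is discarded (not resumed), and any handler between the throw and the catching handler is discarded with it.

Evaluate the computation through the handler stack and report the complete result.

Evaluation trace:
ask @ H2 ⇒ 6
ask @ H2 ⇒ 6
H0 returns [12]
H1 returns [12]
H2 returns [12]
= [12]

Answer: [12]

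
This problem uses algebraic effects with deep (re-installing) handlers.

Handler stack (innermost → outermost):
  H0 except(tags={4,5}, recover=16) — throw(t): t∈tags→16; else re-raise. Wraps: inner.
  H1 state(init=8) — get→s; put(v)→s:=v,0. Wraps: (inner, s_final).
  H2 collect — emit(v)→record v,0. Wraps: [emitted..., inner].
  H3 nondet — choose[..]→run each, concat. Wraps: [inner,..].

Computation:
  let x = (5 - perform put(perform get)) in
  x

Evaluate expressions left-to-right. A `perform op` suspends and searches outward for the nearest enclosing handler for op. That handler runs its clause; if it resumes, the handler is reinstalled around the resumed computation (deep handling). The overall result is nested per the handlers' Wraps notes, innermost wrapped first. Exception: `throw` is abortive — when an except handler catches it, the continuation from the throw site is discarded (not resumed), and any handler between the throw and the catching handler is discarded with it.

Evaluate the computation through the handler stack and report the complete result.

Answer: [[(5, 8)]]

Working:
get @ H1 ⇒ 8
put(8) @ H1 ⇒ s:=8
H0 returns 5
H1 returns (5, 8)
H2 returns [(5, 8)]
H3 returns [[(5, 8)]]
= [[(5, 8)]]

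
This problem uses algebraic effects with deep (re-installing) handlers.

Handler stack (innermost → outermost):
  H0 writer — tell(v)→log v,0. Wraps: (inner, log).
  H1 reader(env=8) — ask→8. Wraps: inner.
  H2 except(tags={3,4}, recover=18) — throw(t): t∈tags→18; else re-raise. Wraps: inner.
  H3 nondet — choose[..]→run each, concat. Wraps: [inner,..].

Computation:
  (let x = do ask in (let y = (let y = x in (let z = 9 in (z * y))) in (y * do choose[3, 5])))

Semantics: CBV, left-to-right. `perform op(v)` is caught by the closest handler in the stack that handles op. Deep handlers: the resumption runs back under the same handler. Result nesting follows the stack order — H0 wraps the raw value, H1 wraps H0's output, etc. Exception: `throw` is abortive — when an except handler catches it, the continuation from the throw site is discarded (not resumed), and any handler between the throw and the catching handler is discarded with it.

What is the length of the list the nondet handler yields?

Step-by-step:
ask @ H1 ⇒ 8
choose[3, 5] @ H3
  branch[0] choose=3:
    H0 returns (216, ())
    H1 returns (216, ())
    H2 returns (216, ())
    H3 returns [(216, ())]
  branch[1] choose=5:
    H0 returns (360, ())
    H1 returns (360, ())
    H2 returns (360, ())
    H3 returns [(360, ())]
= [(216, ()), (360, ())]

Answer: 2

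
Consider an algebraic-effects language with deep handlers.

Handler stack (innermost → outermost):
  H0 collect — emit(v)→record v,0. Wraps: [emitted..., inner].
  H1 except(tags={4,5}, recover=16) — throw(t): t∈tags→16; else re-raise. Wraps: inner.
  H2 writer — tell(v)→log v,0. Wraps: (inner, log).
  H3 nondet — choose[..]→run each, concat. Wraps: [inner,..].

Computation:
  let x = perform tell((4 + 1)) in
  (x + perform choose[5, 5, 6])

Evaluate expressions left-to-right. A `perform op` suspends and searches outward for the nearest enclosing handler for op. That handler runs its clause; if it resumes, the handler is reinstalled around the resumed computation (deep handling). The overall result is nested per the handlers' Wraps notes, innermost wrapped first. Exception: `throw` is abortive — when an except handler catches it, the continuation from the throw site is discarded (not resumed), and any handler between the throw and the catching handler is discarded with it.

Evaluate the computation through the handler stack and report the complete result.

Step-by-step:
tell(5) @ H2 ⇒ log+=5
choose[5, 5, 6] @ H3
  branch[0] choose=5:
    H0 returns [5]
    H1 returns [5]
    H2 returns ([5], (5))
    H3 returns [([5], (5))]
  branch[1] choose=5:
    H0 returns [5]
    H1 returns [5]
    H2 returns ([5], (5))
    H3 returns [([5], (5))]
  branch[2] choose=6:
    H0 returns [6]
    H1 returns [6]
    H2 returns ([6], (5))
    H3 returns [([6], (5))]
= [([5], (5)), ([5], (5)), ([6], (5))]

Answer: [([5], (5)), ([5], (5)), ([6], (5))]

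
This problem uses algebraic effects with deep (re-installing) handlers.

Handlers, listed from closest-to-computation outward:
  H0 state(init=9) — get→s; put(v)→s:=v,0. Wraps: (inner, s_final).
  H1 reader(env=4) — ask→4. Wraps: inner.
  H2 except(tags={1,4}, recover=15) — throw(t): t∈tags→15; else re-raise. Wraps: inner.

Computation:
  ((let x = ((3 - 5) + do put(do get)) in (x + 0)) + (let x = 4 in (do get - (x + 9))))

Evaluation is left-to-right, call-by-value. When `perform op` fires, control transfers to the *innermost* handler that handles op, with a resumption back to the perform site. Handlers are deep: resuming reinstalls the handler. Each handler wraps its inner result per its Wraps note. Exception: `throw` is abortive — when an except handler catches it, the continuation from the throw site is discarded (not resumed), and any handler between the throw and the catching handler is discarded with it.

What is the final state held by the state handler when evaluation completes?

Answer: 9

Evaluation trace:
get @ H0 ⇒ 9
put(9) @ H0 ⇒ s:=9
get @ H0 ⇒ 9
H0 returns (-6, 9)
H1 returns (-6, 9)
H2 returns (-6, 9)
= (-6, 9)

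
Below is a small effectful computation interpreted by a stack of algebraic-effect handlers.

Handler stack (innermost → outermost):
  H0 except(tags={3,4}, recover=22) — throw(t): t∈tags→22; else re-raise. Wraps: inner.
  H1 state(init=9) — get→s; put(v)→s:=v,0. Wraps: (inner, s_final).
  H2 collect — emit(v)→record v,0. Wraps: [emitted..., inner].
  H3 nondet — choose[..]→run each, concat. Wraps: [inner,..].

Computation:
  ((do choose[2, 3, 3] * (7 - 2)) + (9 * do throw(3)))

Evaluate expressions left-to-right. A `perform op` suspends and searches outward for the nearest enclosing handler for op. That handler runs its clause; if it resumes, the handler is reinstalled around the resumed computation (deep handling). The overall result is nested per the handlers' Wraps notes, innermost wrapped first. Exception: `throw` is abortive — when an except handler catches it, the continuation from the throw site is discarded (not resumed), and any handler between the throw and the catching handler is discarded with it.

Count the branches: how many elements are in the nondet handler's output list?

Evaluation trace:
choose[2, 3, 3] @ H3
  branch[0] choose=2:
    throw(3) @ H0 caught ⇒ 22
    H1 returns (22, 9)
    H2 returns [(22, 9)]
    H3 returns [[(22, 9)]]
  branch[1] choose=3:
    throw(3) @ H0 caught ⇒ 22
    H1 returns (22, 9)
    H2 returns [(22, 9)]
    H3 returns [[(22, 9)]]
  branch[2] choose=3:
    throw(3) @ H0 caught ⇒ 22
    H1 returns (22, 9)
    H2 returns [(22, 9)]
    H3 returns [[(22, 9)]]
= [[(22, 9)], [(22, 9)], [(22, 9)]]

Answer: 3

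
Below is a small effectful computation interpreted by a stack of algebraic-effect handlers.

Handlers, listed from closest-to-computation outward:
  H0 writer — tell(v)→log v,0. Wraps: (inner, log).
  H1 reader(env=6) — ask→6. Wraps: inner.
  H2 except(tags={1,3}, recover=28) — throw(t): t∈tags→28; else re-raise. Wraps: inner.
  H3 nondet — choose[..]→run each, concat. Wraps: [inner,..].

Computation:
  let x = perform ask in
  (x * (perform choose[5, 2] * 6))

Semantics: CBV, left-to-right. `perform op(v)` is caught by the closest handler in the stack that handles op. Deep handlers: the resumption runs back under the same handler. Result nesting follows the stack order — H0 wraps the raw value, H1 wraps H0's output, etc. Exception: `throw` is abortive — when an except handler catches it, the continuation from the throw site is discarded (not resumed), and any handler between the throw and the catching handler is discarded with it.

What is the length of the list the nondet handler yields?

Answer: 2

Step-by-step:
ask @ H1 ⇒ 6
choose[5, 2] @ H3
  branch[0] choose=5:
    H0 returns (180, ())
    H1 returns (180, ())
    H2 returns (180, ())
    H3 returns [(180, ())]
  branch[1] choose=2:
    H0 returns (72, ())
    H1 returns (72, ())
    H2 returns (72, ())
    H3 returns [(72, ())]
= [(180, ()), (72, ())]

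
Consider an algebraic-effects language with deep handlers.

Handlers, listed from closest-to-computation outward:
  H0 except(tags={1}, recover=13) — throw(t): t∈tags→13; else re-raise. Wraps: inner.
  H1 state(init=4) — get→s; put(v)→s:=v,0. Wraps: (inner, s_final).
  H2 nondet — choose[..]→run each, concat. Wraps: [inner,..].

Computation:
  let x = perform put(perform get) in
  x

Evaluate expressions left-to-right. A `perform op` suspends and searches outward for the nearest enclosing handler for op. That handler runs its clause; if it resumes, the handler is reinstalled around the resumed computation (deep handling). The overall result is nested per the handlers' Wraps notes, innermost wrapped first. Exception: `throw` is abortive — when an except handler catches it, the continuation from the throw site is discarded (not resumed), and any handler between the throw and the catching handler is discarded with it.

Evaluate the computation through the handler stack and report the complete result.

Evaluation trace:
get @ H1 ⇒ 4
put(4) @ H1 ⇒ s:=4
H0 returns 0
H1 returns (0, 4)
H2 returns [(0, 4)]
= [(0, 4)]

Answer: [(0, 4)]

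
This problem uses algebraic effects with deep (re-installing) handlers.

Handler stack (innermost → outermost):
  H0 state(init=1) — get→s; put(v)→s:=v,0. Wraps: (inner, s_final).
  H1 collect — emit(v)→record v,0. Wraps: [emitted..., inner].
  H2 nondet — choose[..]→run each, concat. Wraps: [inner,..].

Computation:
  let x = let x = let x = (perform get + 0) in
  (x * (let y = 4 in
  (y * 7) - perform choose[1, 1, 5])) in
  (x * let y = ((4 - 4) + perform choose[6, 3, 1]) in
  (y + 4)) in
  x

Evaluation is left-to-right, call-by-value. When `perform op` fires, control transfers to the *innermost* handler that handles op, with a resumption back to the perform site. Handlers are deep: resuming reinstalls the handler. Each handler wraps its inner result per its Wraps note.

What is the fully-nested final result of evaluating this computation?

Answer: [[(270, 1)], [(189, 1)], [(135, 1)], [(270, 1)], [(189, 1)], [(135, 1)], [(230, 1)], [(161, 1)], [(115, 1)]]

Evaluation trace:
get @ H0 ⇒ 1
choose[1, 1, 5] @ H2
  branch[0] choose=1:
    choose[6, 3, 1] @ H2
      branch[0] choose=6:
        H0 returns (270, 1)
        H1 returns [(270, 1)]
        H2 returns [[(270, 1)]]
      branch[1] choose=3:
        H0 returns (189, 1)
        H1 returns [(189, 1)]
        H2 returns [[(189, 1)]]
      branch[2] choose=1:
        H0 returns (135, 1)
        H1 returns [(135, 1)]
        H2 returns [[(135, 1)]]
  branch[1] choose=1:
    choose[6, 3, 1] @ H2
      branch[0] choose=6:
        H0 returns (270, 1)
        H1 returns [(270, 1)]
        H2 returns [[(270, 1)]]
      branch[1] choose=3:
        H0 returns (189, 1)
        H1 returns [(189, 1)]
        H2 returns [[(189, 1)]]
      branch[2] choose=1:
        H0 returns (135, 1)
        H1 returns [(135, 1)]
        H2 returns [[(135, 1)]]
  branch[2] choose=5:
    choose[6, 3, 1] @ H2
      branch[0] choose=6:
        H0 returns (230, 1)
        H1 returns [(230, 1)]
        H2 returns [[(230, 1)]]
      branch[1] choose=3:
        H0 returns (161, 1)
        H1 returns [(161, 1)]
        H2 returns [[(161, 1)]]
      branch[2] choose=1:
        H0 returns (115, 1)
        H1 returns [(115, 1)]
        H2 returns [[(115, 1)]]
= [[(270, 1)], [(189, 1)], [(135, 1)], [(270, 1)], [(189, 1)], [(135, 1)], [(230, 1)], [(161, 1)], [(115, 1)]]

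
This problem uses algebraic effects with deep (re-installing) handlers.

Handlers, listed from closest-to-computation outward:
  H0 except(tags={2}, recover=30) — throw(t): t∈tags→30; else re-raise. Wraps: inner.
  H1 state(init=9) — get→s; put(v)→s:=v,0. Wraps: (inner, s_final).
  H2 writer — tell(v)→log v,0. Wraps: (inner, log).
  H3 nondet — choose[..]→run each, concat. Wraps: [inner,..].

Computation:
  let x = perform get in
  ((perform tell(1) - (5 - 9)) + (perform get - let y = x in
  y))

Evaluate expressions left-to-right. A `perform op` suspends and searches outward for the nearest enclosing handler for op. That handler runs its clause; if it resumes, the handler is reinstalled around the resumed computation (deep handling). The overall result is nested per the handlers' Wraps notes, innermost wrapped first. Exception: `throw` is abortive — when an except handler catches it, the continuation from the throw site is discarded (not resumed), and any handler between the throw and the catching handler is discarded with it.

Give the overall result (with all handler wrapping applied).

Working:
get @ H1 ⇒ 9
tell(1) @ H2 ⇒ log+=1
get @ H1 ⇒ 9
H0 returns 4
H1 returns (4, 9)
H2 returns ((4, 9), (1))
H3 returns [((4, 9), (1))]
= [((4, 9), (1))]

Answer: [((4, 9), (1))]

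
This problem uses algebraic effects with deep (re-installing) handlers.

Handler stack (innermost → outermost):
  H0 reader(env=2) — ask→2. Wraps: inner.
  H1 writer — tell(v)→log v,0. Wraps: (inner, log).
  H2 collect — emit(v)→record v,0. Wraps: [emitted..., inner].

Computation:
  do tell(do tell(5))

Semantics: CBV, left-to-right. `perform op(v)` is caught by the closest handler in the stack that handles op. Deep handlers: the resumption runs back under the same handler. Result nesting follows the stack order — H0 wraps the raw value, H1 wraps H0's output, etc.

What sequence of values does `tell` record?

Evaluation trace:
tell(5) @ H1 ⇒ log+=5
tell(0) @ H1 ⇒ log+=0
H0 returns 0
H1 returns (0, (5, 0))
H2 returns [(0, (5, 0))]
= [(0, (5, 0))]

Answer: (5, 0)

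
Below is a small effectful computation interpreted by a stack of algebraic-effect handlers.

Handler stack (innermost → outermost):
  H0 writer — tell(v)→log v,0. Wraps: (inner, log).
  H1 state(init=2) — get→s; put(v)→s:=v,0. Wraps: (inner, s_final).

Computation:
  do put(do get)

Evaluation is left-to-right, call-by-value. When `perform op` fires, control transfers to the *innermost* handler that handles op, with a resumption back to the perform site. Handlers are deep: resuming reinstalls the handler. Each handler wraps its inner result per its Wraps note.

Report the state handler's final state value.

Step-by-step:
get @ H1 ⇒ 2
put(2) @ H1 ⇒ s:=2
H0 returns (0, ())
H1 returns ((0, ()), 2)
= ((0, ()), 2)

Answer: 2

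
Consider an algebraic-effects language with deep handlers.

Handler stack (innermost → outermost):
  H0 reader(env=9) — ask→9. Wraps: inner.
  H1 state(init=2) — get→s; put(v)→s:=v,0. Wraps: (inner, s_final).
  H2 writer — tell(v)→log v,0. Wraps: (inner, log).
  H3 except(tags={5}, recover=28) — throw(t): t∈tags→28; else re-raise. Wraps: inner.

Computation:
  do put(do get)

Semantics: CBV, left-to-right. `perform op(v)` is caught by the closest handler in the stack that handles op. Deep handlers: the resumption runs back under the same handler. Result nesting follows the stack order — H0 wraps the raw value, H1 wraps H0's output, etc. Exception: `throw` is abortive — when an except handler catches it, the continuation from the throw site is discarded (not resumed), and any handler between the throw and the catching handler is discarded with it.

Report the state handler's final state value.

Step-by-step:
get @ H1 ⇒ 2
put(2) @ H1 ⇒ s:=2
H0 returns 0
H1 returns (0, 2)
H2 returns ((0, 2), ())
H3 returns ((0, 2), ())
= ((0, 2), ())

Answer: 2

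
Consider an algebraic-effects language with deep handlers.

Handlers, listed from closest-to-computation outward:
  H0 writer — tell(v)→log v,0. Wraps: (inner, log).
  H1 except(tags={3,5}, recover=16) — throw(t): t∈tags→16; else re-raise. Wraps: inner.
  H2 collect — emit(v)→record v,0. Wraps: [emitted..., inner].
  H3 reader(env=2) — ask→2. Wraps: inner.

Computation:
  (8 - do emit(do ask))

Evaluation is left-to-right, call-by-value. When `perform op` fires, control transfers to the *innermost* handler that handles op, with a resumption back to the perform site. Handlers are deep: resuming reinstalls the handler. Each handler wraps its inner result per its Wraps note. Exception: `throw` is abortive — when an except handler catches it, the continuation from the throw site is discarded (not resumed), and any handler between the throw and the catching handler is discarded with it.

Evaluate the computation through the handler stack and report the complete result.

Working:
ask @ H3 ⇒ 2
emit(2) @ H2 ⇒ out+=2
H0 returns (8, ())
H1 returns (8, ())
H2 returns [2, (8, ())]
H3 returns [2, (8, ())]
= [2, (8, ())]

Answer: [2, (8, ())]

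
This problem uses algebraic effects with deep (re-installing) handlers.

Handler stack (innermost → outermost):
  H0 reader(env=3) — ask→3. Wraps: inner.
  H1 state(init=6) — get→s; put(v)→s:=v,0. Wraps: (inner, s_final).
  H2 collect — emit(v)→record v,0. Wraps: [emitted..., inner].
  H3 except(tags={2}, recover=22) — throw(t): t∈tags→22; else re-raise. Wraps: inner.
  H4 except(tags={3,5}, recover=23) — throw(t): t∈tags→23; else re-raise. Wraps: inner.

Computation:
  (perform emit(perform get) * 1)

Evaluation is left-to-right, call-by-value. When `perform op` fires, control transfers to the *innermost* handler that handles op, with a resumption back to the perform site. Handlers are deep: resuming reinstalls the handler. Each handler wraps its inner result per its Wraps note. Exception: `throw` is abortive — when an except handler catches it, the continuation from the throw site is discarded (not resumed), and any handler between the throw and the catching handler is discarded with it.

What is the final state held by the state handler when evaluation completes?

Answer: 6

Working:
get @ H1 ⇒ 6
emit(6) @ H2 ⇒ out+=6
H0 returns 0
H1 returns (0, 6)
H2 returns [6, (0, 6)]
H3 returns [6, (0, 6)]
H4 returns [6, (0, 6)]
= [6, (0, 6)]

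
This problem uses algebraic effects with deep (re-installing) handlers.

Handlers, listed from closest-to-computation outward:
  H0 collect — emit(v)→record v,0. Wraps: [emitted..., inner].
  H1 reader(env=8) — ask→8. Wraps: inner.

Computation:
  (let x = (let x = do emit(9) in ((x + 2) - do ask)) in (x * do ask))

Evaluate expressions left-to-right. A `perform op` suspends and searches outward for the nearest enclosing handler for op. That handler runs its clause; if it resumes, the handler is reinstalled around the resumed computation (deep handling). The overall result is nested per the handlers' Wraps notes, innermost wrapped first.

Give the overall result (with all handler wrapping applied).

Answer: [9, -48]

Working:
emit(9) @ H0 ⇒ out+=9
ask @ H1 ⇒ 8
ask @ H1 ⇒ 8
H0 returns [9, -48]
H1 returns [9, -48]
= [9, -48]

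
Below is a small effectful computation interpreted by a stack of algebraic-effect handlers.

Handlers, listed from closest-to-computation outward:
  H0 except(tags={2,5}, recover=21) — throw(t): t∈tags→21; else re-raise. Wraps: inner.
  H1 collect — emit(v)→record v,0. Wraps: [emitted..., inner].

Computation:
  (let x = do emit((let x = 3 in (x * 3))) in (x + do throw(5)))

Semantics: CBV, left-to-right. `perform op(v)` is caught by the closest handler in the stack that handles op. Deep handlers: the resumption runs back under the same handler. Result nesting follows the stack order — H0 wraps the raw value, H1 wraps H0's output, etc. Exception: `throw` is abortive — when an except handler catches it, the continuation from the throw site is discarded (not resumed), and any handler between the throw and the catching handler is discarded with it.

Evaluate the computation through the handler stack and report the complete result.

Evaluation trace:
emit(9) @ H1 ⇒ out+=9
throw(5) @ H0 caught ⇒ 21
H1 returns [9, 21]
= [9, 21]

Answer: [9, 21]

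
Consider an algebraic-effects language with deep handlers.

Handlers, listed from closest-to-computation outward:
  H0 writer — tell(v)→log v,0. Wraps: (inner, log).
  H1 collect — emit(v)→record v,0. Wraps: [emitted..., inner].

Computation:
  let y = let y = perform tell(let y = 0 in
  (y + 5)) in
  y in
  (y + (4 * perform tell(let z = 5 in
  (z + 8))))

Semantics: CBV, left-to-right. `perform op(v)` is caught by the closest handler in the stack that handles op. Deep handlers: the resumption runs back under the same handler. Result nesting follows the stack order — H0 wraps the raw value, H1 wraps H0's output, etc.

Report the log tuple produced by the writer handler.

Answer: (5, 13)

Step-by-step:
tell(5) @ H0 ⇒ log+=5
tell(13) @ H0 ⇒ log+=13
H0 returns (0, (5, 13))
H1 returns [(0, (5, 13))]
= [(0, (5, 13))]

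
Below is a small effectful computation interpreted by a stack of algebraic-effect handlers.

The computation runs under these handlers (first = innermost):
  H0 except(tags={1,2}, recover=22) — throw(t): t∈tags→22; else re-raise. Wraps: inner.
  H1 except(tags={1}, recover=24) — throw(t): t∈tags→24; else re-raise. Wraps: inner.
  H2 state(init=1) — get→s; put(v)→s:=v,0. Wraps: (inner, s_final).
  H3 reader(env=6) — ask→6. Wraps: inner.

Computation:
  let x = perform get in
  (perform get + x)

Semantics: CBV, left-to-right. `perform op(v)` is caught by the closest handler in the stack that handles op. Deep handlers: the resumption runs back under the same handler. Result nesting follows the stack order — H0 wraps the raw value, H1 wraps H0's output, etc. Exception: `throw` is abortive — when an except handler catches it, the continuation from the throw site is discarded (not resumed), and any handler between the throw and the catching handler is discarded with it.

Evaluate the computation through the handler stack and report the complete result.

Evaluation trace:
get @ H2 ⇒ 1
get @ H2 ⇒ 1
H0 returns 2
H1 returns 2
H2 returns (2, 1)
H3 returns (2, 1)
= (2, 1)

Answer: (2, 1)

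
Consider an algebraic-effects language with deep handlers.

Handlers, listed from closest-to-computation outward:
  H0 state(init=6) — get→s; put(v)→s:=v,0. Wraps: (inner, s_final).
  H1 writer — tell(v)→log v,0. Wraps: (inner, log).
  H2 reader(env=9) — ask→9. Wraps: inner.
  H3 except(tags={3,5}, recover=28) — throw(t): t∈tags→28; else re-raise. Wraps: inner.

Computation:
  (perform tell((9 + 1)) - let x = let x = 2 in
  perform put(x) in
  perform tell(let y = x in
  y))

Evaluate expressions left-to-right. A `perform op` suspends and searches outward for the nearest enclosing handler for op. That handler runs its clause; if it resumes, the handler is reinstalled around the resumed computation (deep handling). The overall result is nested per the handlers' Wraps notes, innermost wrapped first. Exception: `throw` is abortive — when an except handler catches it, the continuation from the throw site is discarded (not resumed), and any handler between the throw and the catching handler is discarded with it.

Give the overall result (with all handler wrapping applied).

Working:
tell(10) @ H1 ⇒ log+=10
put(2) @ H0 ⇒ s:=2
tell(0) @ H1 ⇒ log+=0
H0 returns (0, 2)
H1 returns ((0, 2), (10, 0))
H2 returns ((0, 2), (10, 0))
H3 returns ((0, 2), (10, 0))
= ((0, 2), (10, 0))

Answer: ((0, 2), (10, 0))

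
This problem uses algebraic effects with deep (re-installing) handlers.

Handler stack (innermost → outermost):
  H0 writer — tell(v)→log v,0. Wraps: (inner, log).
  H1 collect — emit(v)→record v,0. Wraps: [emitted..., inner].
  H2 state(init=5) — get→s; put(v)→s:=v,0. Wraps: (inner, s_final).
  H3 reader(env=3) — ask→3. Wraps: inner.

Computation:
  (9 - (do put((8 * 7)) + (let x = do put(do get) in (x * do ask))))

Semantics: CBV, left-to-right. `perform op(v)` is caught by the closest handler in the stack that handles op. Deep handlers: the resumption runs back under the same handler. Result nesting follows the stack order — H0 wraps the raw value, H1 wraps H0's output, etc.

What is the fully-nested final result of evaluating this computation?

Working:
put(56) @ H2 ⇒ s:=56
get @ H2 ⇒ 56
put(56) @ H2 ⇒ s:=56
ask @ H3 ⇒ 3
H0 returns (9, ())
H1 returns [(9, ())]
H2 returns ([(9, ())], 56)
H3 returns ([(9, ())], 56)
= ([(9, ())], 56)

Answer: ([(9, ())], 56)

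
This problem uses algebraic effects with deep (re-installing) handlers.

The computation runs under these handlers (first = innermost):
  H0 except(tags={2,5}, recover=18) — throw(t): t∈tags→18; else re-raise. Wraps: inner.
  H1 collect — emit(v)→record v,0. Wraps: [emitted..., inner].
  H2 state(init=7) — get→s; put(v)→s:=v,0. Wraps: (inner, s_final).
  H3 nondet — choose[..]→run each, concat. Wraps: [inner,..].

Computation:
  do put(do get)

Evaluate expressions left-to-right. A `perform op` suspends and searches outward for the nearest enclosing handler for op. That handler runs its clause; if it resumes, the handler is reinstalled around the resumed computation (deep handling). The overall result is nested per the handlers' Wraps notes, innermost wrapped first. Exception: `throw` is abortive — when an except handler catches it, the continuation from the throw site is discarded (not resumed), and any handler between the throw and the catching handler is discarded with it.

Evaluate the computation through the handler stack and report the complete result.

Step-by-step:
get @ H2 ⇒ 7
put(7) @ H2 ⇒ s:=7
H0 returns 0
H1 returns [0]
H2 returns ([0], 7)
H3 returns [([0], 7)]
= [([0], 7)]

Answer: [([0], 7)]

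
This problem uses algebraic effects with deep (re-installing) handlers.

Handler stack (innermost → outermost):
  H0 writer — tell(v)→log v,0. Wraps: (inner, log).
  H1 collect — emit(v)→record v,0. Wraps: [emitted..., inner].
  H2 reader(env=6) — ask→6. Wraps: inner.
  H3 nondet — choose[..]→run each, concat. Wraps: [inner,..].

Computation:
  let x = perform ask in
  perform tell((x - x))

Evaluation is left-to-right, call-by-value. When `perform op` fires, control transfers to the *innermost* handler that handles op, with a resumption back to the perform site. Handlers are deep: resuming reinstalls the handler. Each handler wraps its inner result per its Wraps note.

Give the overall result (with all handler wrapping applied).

Answer: [[(0, (0))]]

Step-by-step:
ask @ H2 ⇒ 6
tell(0) @ H0 ⇒ log+=0
H0 returns (0, (0))
H1 returns [(0, (0))]
H2 returns [(0, (0))]
H3 returns [[(0, (0))]]
= [[(0, (0))]]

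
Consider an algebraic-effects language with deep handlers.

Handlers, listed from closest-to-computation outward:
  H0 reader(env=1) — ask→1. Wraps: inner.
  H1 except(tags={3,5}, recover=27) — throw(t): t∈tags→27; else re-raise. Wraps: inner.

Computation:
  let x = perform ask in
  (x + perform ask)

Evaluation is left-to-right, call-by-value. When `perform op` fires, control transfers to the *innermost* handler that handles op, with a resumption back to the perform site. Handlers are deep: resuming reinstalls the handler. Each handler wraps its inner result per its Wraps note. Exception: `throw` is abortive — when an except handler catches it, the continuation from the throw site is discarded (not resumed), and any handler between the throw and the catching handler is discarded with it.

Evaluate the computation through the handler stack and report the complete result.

Answer: 2

Evaluation trace:
ask @ H0 ⇒ 1
ask @ H0 ⇒ 1
H0 returns 2
H1 returns 2
= 2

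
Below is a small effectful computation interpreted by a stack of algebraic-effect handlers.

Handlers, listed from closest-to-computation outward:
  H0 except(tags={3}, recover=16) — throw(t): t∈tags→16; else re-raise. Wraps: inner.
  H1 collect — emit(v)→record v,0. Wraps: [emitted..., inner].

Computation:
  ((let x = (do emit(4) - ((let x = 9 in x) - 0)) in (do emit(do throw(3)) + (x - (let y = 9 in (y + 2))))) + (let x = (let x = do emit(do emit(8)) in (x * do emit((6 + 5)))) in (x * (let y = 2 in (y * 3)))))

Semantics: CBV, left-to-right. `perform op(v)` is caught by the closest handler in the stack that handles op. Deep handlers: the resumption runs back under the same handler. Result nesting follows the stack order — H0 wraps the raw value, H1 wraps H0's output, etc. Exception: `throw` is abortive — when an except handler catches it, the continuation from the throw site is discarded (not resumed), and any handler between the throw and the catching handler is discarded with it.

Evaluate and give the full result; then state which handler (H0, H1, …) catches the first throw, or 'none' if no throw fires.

Answer: [4, 16] ; first throw caught by: H0

Step-by-step:
emit(4) @ H1 ⇒ out+=4
throw(3) @ H0 caught ⇒ 16
H1 returns [4, 16]
= [4, 16]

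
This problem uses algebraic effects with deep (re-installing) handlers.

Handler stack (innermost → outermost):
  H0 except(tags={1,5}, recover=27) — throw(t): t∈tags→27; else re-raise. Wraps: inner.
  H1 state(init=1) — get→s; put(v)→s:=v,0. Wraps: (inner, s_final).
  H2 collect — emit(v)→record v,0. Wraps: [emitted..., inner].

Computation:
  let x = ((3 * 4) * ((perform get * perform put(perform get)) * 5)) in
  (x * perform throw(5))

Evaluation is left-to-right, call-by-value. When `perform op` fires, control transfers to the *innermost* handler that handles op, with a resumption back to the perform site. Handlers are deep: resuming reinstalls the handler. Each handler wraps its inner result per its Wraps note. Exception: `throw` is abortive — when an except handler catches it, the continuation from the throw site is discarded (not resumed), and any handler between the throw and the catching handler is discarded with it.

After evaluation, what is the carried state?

Answer: 1

Working:
get @ H1 ⇒ 1
get @ H1 ⇒ 1
put(1) @ H1 ⇒ s:=1
throw(5) @ H0 caught ⇒ 27
H1 returns (27, 1)
H2 returns [(27, 1)]
= [(27, 1)]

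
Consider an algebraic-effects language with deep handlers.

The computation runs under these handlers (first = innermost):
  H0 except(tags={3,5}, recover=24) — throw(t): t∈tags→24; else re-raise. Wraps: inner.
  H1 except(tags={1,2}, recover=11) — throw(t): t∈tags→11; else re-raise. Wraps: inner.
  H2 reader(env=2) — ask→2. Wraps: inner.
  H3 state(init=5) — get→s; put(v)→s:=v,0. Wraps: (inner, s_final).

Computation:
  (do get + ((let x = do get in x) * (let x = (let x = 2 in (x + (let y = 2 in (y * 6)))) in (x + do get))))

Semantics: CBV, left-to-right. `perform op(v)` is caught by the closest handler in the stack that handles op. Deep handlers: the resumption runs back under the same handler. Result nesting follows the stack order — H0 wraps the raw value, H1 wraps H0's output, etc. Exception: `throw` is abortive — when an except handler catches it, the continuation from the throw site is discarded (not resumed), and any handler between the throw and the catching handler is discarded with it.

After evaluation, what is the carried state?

Answer: 5

Working:
get @ H3 ⇒ 5
get @ H3 ⇒ 5
get @ H3 ⇒ 5
H0 returns 100
H1 returns 100
H2 returns 100
H3 returns (100, 5)
= (100, 5)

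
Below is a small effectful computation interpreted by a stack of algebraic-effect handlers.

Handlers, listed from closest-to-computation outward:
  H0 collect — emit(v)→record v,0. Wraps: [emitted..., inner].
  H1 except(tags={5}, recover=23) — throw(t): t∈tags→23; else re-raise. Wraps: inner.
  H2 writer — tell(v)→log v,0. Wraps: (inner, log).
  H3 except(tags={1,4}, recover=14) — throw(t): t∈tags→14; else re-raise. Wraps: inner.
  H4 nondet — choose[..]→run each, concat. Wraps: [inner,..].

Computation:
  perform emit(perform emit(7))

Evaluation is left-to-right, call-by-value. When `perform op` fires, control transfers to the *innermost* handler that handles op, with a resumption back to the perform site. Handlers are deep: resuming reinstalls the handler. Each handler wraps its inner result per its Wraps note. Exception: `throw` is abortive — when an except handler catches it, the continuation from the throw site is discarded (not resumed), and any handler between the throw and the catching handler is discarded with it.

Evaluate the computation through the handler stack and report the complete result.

Working:
emit(7) @ H0 ⇒ out+=7
emit(0) @ H0 ⇒ out+=0
H0 returns [7, 0, 0]
H1 returns [7, 0, 0]
H2 returns ([7, 0, 0], ())
H3 returns ([7, 0, 0], ())
H4 returns [([7, 0, 0], ())]
= [([7, 0, 0], ())]

Answer: [([7, 0, 0], ())]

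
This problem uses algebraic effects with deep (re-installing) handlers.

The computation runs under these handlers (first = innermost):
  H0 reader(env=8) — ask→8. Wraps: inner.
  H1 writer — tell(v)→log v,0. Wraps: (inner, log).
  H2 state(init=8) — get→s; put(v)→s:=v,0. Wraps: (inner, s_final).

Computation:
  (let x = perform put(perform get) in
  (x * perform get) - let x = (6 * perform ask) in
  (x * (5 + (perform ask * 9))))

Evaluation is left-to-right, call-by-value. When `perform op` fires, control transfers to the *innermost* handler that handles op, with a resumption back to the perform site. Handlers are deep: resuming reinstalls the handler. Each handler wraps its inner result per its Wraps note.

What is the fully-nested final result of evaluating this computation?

Evaluation trace:
get @ H2 ⇒ 8
put(8) @ H2 ⇒ s:=8
get @ H2 ⇒ 8
ask @ H0 ⇒ 8
ask @ H0 ⇒ 8
H0 returns -3696
H1 returns (-3696, ())
H2 returns ((-3696, ()), 8)
= ((-3696, ()), 8)

Answer: ((-3696, ()), 8)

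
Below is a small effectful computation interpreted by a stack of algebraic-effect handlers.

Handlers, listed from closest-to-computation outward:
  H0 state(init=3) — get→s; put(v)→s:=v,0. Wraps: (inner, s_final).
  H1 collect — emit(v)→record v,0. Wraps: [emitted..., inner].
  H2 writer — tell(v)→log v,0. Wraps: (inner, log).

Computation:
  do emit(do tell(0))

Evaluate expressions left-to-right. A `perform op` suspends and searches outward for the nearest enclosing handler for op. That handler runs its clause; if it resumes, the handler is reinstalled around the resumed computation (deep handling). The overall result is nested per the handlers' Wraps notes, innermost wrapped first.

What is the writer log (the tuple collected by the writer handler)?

Answer: (0)

Step-by-step:
tell(0) @ H2 ⇒ log+=0
emit(0) @ H1 ⇒ out+=0
H0 returns (0, 3)
H1 returns [0, (0, 3)]
H2 returns ([0, (0, 3)], (0))
= ([0, (0, 3)], (0))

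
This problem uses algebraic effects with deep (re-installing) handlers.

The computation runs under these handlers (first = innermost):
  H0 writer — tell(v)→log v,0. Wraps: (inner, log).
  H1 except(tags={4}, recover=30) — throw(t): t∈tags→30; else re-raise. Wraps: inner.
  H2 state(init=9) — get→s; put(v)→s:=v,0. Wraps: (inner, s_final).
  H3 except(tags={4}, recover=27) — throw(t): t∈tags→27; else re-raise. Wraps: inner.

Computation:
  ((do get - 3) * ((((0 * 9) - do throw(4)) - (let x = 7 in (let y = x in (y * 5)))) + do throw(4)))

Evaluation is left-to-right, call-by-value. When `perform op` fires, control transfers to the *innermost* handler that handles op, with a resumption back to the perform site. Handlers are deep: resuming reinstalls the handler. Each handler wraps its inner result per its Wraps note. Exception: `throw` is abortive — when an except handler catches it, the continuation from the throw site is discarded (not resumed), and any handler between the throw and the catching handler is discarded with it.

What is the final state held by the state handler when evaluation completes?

Answer: 9

Step-by-step:
get @ H2 ⇒ 9
throw(4) @ H1 caught ⇒ 30
H2 returns (30, 9)
H3 returns (30, 9)
= (30, 9)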